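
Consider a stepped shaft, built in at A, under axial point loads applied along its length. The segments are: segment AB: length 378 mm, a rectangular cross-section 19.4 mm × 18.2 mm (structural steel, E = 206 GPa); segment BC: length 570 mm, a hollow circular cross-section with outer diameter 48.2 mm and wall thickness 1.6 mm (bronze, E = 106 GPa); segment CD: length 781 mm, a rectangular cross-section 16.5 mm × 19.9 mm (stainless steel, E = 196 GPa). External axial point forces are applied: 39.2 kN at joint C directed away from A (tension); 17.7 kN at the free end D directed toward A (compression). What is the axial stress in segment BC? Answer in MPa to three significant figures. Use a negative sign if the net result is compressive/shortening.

Internal axial forces (sectioning from the free end, tension +): N_CD = -17.7 kN, N_BC = 21.5 kN, N_AB = 21.5 kN.
A_BC = 234.2 mm².
σ_BC = N_BC/A_BC = 21500/234.2 = 91.79 MPa.

91.8 MPa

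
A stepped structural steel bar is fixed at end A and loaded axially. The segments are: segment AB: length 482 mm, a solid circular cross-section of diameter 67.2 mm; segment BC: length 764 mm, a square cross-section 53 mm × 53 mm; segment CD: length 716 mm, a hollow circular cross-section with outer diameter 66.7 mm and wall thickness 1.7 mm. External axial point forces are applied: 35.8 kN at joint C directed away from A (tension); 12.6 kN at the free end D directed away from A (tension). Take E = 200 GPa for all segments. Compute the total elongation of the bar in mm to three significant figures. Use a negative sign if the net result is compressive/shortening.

Internal axial forces (sectioning from the free end, tension +): N_CD = 12.6 kN, N_BC = 48.4 kN, N_AB = 48.4 kN.
A_AB = 3547 mm².
A_BC = 2809 mm².
A_CD = 347.1 mm².
δ_AB = 48400·482/(3547·200000) = 0.03289 mm
δ_BC = 48400·764/(2809·200000) = 0.06582 mm
δ_CD = 12600·716/(347.1·200000) = 0.1299 mm
δ = Σδ_i = 0.2286 mm.

0.229 mm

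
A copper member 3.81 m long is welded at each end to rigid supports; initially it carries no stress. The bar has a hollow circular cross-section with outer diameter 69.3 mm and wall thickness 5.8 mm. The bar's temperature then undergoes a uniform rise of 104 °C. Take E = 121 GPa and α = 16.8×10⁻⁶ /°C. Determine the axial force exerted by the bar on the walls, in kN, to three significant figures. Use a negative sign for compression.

Free thermal expansion αLΔT = 16.8e-6 · 3810 · 104 = 6.657 mm.
The walls impose strain ε = −(6.657)/3810 = -1.7472e-03; σ = Eε = 121000 · -1.7472e-03 = -211.4 MPa.
Wall reaction R = σ·A = -211.4·1157 = -244600 N = -244.6 kN.

-245 kN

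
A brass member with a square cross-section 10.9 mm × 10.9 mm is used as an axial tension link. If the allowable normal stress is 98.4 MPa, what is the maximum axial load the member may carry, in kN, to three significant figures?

11.7 kN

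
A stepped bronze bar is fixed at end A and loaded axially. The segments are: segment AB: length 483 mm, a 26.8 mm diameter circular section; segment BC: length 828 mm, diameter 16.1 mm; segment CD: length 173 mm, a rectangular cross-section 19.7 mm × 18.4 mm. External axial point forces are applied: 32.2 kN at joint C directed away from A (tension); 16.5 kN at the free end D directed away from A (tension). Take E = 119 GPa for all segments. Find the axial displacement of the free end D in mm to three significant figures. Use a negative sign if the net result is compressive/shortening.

Internal axial forces (sectioning from the free end, tension +): N_CD = 16.5 kN, N_BC = 48.7 kN, N_AB = 48.7 kN.
A_AB = 564.1 mm².
A_BC = 203.6 mm².
A_CD = 362.5 mm².
δ_AB = 48700·483/(564.1·119000) = 0.3504 mm
δ_BC = 48700·828/(203.6·119000) = 1.664 mm
δ_CD = 16500·173/(362.5·119000) = 0.06618 mm
δ = Σδ_i = 2.081 mm.

2.08 mm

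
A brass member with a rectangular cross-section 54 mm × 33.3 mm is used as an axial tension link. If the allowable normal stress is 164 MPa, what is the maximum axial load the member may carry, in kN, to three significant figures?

A = 1798 mm².
P_max = σ_allow · A = 164 · 1798 = 294900 N = 294.9 kN.

295 kN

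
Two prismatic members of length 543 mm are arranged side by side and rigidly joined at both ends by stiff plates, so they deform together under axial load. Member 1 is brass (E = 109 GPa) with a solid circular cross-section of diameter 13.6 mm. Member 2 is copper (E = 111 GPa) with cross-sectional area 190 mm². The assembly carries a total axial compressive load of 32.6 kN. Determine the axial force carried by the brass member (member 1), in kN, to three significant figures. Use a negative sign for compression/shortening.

-14.0 kN

A_1 = 145.3 mm².
Equal strain + equilibrium ⇒ each member carries load in proportion to AE: A₁E₁ = 15830000 N, A₂E₂ = 21090000 N, ΣAE = 36920000 N.
F₁ = P·A₁E₁/ΣAE = -32600·15830000/36920000 = -13980 N.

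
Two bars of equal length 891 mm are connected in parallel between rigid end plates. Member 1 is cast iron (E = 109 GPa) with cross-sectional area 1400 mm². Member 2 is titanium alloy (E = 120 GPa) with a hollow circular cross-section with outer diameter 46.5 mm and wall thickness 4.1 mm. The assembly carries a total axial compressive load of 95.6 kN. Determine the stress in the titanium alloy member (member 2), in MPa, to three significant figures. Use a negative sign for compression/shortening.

-52.6 MPa

A_2 = 546.1 mm².
Equal strain + equilibrium ⇒ each member carries load in proportion to AE: A₁E₁ = 152600000 N, A₂E₂ = 65540000 N, ΣAE = 218100000 N.
σ₂ = P·E₂/ΣAE = -95600·120000/218100000 = -52.59 MPa.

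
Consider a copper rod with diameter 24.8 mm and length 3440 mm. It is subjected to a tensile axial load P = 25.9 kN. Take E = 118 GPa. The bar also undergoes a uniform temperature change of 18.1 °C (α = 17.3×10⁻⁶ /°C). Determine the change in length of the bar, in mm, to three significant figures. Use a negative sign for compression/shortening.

2.64 mm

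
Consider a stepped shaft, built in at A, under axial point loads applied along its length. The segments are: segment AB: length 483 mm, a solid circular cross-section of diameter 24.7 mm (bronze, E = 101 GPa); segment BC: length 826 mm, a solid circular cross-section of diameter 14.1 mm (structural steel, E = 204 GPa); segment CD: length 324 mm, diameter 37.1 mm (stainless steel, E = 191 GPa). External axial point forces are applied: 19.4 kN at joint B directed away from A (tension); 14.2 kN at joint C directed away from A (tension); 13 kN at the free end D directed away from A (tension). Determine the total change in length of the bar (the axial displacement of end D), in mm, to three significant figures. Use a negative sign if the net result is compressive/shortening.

Internal axial forces (sectioning from the free end, tension +): N_CD = 13 kN, N_BC = 27.2 kN, N_AB = 46.6 kN.
A_AB = 479.2 mm².
A_BC = 156.1 mm².
A_CD = 1081 mm².
δ_AB = 46600·483/(479.2·101000) = 0.4651 mm
δ_BC = 27200·826/(156.1·204000) = 0.7053 mm
δ_CD = 13000·324/(1081·191000) = 0.0204 mm
δ = Σδ_i = 1.191 mm.

1.19 mm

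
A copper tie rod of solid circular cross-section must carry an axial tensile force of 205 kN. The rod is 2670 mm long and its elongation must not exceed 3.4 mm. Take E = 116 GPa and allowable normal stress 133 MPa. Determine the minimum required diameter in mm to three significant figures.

44.3 mm

Required area A ≥ P/σ_allow = 205000/133 = 1541 mm².
For a solid circular section, d ≥ √(4A/π) = 44.3 mm.
Elongation limit: A ≥ PL/(Eδ_allow) = 205000·2670/(116000·3.4) = 1388 mm² ⇒ d ≥ 42.04 mm.
The stress limit governs.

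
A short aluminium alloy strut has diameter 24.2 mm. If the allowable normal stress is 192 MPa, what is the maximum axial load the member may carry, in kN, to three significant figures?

88.3 kN

A = 460 mm².
P_max = σ_allow · A = 192 · 460 = 88310 N = 88.31 kN.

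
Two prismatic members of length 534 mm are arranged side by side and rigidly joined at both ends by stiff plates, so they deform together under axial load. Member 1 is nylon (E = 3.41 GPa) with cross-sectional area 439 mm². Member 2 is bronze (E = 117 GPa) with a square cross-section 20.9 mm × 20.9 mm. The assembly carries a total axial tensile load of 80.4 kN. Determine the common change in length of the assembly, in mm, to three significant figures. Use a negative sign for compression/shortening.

0.816 mm

A_2 = 436.8 mm².
Equal strain + equilibrium ⇒ each member carries load in proportion to AE: A₁E₁ = 1497000 N, A₂E₂ = 51110000 N, ΣAE = 52600000 N.
δ = PL/ΣAE = 80400·534/52600000 = 0.8162 mm.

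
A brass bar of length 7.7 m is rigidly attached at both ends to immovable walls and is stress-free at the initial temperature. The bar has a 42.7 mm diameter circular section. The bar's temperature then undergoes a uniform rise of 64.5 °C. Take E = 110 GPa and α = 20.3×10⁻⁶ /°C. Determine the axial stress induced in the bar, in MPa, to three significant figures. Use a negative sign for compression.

Free thermal expansion αLΔT = 20.3e-6 · 7700 · 64.5 = 10.08 mm.
The walls impose strain ε = −(10.08)/7700 = -1.3093e-03; σ = Eε = 110000 · -1.3093e-03 = -144 MPa.

-144 MPa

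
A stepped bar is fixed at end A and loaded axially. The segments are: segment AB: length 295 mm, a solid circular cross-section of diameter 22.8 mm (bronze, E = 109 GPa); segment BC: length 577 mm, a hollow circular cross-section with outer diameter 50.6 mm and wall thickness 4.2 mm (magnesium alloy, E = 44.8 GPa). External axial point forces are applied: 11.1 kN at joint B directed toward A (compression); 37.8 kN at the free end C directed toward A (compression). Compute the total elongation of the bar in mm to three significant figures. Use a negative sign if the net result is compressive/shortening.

-1.12 mm

Internal axial forces (sectioning from the free end, tension +): N_BC = -37.8 kN, N_AB = -48.9 kN.
A_AB = 408.3 mm².
A_BC = 612.2 mm².
δ_AB = -48900·295/(408.3·109000) = -0.3241 mm
δ_BC = -37800·577/(612.2·44800) = -0.7952 mm
δ = Σδ_i = -1.119 mm.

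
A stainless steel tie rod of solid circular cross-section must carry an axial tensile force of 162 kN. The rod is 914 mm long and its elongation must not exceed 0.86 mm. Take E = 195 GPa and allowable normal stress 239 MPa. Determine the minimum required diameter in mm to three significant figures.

Required area A ≥ P/σ_allow = 162000/239 = 677.8 mm².
For a solid circular section, d ≥ √(4A/π) = 29.38 mm.
Elongation limit: A ≥ PL/(Eδ_allow) = 162000·914/(195000·0.86) = 882.9 mm² ⇒ d ≥ 33.53 mm.
The elongation limit governs.

33.5 mm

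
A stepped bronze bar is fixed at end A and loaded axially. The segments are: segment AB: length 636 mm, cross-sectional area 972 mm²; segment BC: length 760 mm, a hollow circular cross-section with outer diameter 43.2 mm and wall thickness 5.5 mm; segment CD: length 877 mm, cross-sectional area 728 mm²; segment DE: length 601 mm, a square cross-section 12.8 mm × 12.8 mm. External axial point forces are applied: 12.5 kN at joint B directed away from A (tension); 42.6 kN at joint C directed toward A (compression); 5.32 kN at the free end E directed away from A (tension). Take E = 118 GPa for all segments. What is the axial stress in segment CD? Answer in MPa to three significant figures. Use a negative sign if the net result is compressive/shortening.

7.31 MPa

Internal axial forces (sectioning from the free end, tension +): N_DE = 5.32 kN, N_CD = 5.32 kN, N_BC = -37.28 kN, N_AB = -24.78 kN.
σ_CD = N_CD/A_CD = 5320/728 = 7.308 MPa.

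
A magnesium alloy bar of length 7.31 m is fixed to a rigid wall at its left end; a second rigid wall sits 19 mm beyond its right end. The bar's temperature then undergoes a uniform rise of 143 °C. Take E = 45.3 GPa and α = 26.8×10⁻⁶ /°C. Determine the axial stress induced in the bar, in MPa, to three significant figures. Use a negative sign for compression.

Free thermal expansion αLΔT = 26.8e-6 · 7310 · 143 = 28.01 mm.
The walls engage after the gap closes; constrained expansion = 28.01 − 19 = 9.015 mm.
The walls impose strain ε = −(9.015)/7310 = -1.2332e-03; σ = Eε = 45300 · -1.2332e-03 = -55.86 MPa.

-55.9 MPa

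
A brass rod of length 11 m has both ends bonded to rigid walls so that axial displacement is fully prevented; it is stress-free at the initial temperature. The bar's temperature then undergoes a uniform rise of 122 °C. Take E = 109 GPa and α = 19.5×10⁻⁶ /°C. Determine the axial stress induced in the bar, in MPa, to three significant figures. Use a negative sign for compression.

-259 MPa

Free thermal expansion αLΔT = 19.5e-6 · 11000 · 122 = 26.17 mm.
The walls impose strain ε = −(26.17)/11000 = -2.3790e-03; σ = Eε = 109000 · -2.3790e-03 = -259.3 MPa.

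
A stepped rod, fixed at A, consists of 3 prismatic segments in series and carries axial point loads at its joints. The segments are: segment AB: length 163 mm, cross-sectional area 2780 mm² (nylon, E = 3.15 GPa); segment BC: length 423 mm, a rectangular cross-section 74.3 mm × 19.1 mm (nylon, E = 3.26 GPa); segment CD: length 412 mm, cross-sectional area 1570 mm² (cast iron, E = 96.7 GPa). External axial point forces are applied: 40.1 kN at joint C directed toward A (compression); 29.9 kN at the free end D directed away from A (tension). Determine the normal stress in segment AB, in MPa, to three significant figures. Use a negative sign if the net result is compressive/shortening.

-3.67 MPa

Internal axial forces (sectioning from the free end, tension +): N_CD = 29.9 kN, N_BC = -10.2 kN, N_AB = -10.2 kN.
σ_AB = N_AB/A_AB = -10200/2780 = -3.669 MPa.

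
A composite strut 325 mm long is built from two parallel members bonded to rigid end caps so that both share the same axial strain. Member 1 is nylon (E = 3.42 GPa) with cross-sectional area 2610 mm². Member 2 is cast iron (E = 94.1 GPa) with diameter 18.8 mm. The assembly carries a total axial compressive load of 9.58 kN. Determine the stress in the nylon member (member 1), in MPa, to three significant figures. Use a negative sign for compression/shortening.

A_2 = 277.6 mm².
Equal strain + equilibrium ⇒ each member carries load in proportion to AE: A₁E₁ = 8926000 N, A₂E₂ = 26120000 N, ΣAE = 35050000 N.
σ₁ = P·E₁/ΣAE = -9580·3420/35050000 = -0.9348 MPa.

-0.935 MPa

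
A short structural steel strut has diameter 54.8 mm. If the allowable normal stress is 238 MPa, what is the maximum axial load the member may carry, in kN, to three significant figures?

A = 2359 mm².
P_max = σ_allow · A = 238 · 2359 = 561300 N = 561.3 kN.

561 kN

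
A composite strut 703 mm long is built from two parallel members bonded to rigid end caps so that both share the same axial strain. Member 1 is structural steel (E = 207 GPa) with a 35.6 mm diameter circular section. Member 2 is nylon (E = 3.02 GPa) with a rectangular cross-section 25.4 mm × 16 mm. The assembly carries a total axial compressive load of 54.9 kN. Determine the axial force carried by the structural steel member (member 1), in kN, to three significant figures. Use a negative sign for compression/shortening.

A_1 = 995.4 mm².
A_2 = 406.4 mm².
Equal strain + equilibrium ⇒ each member carries load in proportion to AE: A₁E₁ = 206000000 N, A₂E₂ = 1227000 N, ΣAE = 207300000 N.
F₁ = P·A₁E₁/ΣAE = -54900·206000000/207300000 = -54570 N.

-54.6 kN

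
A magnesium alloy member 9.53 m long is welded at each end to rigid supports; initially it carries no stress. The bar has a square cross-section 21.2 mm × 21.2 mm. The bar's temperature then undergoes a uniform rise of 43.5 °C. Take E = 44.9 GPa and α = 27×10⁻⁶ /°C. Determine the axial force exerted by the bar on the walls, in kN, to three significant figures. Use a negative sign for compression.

-23.7 kN

Free thermal expansion αLΔT = 27e-6 · 9530 · 43.5 = 11.19 mm.
The walls impose strain ε = −(11.19)/9530 = -1.1745e-03; σ = Eε = 44900 · -1.1745e-03 = -52.74 MPa.
Wall reaction R = σ·A = -52.74·449.4 = -23700 N = -23.7 kN.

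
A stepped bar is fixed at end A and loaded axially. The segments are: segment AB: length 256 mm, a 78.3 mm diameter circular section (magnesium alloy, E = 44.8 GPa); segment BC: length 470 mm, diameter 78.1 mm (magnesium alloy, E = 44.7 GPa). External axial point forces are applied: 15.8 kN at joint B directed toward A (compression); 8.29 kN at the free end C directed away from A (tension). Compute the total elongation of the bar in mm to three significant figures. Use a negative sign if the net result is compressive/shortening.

0.00928 mm

Internal axial forces (sectioning from the free end, tension +): N_BC = 8.29 kN, N_AB = -7.51 kN.
A_AB = 4815 mm².
A_BC = 4791 mm².
δ_AB = -7510·256/(4815·44800) = -0.008912 mm
δ_BC = 8290·470/(4791·44700) = 0.0182 mm
δ = Σδ_i = 0.009283 mm.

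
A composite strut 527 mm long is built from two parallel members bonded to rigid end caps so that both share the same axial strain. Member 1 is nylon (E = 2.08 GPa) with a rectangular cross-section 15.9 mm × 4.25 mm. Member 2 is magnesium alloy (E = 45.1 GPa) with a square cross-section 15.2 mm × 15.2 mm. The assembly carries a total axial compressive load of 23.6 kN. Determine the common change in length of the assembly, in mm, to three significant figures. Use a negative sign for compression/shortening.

-1.18 mm

A_1 = 67.58 mm².
A_2 = 231 mm².
Equal strain + equilibrium ⇒ each member carries load in proportion to AE: A₁E₁ = 140600 N, A₂E₂ = 10420000 N, ΣAE = 10560000 N.
δ = PL/ΣAE = -23600·527/10560000 = -1.178 mm.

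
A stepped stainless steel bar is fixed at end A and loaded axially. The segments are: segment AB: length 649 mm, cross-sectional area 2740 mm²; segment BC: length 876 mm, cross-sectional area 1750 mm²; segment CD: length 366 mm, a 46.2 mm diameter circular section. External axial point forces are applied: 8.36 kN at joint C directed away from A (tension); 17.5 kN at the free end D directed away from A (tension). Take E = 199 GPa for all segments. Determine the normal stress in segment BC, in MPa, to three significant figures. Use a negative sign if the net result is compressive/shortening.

Internal axial forces (sectioning from the free end, tension +): N_CD = 17.5 kN, N_BC = 25.86 kN, N_AB = 25.86 kN.
σ_BC = N_BC/A_BC = 25860/1750 = 14.78 MPa.

14.8 MPa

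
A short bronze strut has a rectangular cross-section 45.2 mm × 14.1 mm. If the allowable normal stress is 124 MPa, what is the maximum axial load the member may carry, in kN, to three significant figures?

A = 637.3 mm².
P_max = σ_allow · A = 124 · 637.3 = 79030 N = 79.03 kN.

79.0 kN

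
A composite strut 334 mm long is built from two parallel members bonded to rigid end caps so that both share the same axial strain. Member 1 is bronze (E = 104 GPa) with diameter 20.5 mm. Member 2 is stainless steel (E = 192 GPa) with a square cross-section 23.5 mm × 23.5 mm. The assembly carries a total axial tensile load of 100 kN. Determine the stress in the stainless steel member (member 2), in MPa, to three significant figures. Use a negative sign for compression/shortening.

137 MPa

A_1 = 330.1 mm².
A_2 = 552.2 mm².
Equal strain + equilibrium ⇒ each member carries load in proportion to AE: A₁E₁ = 34330000 N, A₂E₂ = 106000000 N, ΣAE = 140400000 N.
σ₂ = P·E₂/ΣAE = 100000·192000/140400000 = 136.8 MPa.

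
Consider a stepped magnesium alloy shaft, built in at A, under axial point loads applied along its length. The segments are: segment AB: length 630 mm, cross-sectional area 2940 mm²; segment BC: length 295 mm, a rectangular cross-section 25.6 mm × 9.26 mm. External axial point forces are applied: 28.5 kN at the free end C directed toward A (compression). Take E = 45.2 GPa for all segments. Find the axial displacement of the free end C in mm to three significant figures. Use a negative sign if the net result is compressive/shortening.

-0.920 mm

Internal axial forces (sectioning from the free end, tension +): N_BC = -28.5 kN, N_AB = -28.5 kN.
A_BC = 237.1 mm².
δ_AB = -28500·630/(2940·45200) = -0.1351 mm
δ_BC = -28500·295/(237.1·45200) = -0.7847 mm
δ = Σδ_i = -0.9198 mm.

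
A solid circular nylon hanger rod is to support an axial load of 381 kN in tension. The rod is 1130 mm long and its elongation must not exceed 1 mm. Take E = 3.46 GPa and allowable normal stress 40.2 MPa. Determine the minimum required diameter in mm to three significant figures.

Required area A ≥ P/σ_allow = 381000/40.2 = 9478 mm².
For a solid circular section, d ≥ √(4A/π) = 109.9 mm.
Elongation limit: A ≥ PL/(Eδ_allow) = 381000·1130/(3460·1) = 124400 mm² ⇒ d ≥ 398 mm.
The elongation limit governs.

398 mm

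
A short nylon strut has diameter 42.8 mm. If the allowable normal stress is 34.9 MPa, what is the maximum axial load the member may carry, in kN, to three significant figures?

A = 1439 mm².
P_max = σ_allow · A = 34.9 · 1439 = 50210 N = 50.21 kN.

50.2 kN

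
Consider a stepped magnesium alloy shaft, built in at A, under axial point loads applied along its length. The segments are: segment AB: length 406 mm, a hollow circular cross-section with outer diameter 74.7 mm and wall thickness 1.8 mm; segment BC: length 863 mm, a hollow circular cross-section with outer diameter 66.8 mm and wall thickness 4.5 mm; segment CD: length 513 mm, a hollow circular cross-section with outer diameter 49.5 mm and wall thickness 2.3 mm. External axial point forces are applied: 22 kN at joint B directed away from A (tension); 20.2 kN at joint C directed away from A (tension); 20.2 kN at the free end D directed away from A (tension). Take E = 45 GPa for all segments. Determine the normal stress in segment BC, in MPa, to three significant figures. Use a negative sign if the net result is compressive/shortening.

Internal axial forces (sectioning from the free end, tension +): N_CD = 20.2 kN, N_BC = 40.4 kN, N_AB = 62.4 kN.
A_BC = 880.7 mm².
σ_BC = N_BC/A_BC = 40400/880.7 = 45.87 MPa.

45.9 MPa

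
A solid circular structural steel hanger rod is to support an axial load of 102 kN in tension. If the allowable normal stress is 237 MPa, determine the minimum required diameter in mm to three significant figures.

Required area A ≥ P/σ_allow = 102000/237 = 430.4 mm².
For a solid circular section, d ≥ √(4A/π) = 23.41 mm.

23.4 mm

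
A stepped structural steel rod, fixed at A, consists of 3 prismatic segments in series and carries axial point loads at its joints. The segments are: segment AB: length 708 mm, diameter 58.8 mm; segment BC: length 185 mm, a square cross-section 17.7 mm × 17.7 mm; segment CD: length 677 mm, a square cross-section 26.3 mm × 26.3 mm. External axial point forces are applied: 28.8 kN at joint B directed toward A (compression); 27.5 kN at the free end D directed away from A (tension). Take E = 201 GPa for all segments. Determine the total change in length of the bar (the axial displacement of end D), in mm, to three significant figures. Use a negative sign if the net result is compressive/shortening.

Internal axial forces (sectioning from the free end, tension +): N_CD = 27.5 kN, N_BC = 27.5 kN, N_AB = -1.3 kN.
A_AB = 2715 mm².
A_BC = 313.3 mm².
A_CD = 691.7 mm².
δ_AB = -1300·708/(2715·201000) = -0.001686 mm
δ_BC = 27500·185/(313.3·201000) = 0.08079 mm
δ_CD = 27500·677/(691.7·201000) = 0.1339 mm
δ = Σδ_i = 0.213 mm.

0.213 mm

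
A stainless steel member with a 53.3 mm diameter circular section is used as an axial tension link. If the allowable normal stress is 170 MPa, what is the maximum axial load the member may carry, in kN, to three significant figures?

379 kN

A = 2231 mm².
P_max = σ_allow · A = 170 · 2231 = 379300 N = 379.3 kN.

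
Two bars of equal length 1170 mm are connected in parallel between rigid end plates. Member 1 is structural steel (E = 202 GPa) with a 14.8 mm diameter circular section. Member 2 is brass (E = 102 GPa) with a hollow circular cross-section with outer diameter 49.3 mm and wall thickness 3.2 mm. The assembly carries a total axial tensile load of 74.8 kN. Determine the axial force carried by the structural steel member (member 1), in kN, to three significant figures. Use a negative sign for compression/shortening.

A_1 = 172 mm².
A_2 = 463.4 mm².
Equal strain + equilibrium ⇒ each member carries load in proportion to AE: A₁E₁ = 34750000 N, A₂E₂ = 47270000 N, ΣAE = 82020000 N.
F₁ = P·A₁E₁/ΣAE = 74800·34750000/82020000 = 31690 N.

31.7 kN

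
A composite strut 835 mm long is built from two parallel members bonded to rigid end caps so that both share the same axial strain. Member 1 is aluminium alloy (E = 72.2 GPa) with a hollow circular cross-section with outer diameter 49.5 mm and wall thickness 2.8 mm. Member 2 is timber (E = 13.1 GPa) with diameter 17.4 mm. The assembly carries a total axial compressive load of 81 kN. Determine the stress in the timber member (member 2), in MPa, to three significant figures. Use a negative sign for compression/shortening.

-32.4 MPa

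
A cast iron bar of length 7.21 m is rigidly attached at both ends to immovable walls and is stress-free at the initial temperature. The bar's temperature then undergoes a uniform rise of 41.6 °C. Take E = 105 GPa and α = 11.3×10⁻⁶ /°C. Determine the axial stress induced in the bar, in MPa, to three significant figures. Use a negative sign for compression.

-49.4 MPa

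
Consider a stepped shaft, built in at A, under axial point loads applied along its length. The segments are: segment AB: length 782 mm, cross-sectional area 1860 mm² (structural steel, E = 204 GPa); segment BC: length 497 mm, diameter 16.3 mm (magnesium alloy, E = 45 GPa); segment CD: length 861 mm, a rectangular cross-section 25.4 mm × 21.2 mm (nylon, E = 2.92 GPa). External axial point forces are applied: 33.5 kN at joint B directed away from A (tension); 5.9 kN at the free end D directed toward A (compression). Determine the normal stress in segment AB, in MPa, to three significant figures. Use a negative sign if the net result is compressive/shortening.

14.8 MPa

Internal axial forces (sectioning from the free end, tension +): N_CD = -5.9 kN, N_BC = -5.9 kN, N_AB = 27.6 kN.
σ_AB = N_AB/A_AB = 27600/1860 = 14.84 MPa.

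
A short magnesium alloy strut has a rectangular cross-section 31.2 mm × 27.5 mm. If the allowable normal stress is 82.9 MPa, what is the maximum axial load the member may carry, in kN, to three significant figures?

A = 858 mm².
P_max = σ_allow · A = 82.9 · 858 = 71130 N = 71.13 kN.

71.1 kN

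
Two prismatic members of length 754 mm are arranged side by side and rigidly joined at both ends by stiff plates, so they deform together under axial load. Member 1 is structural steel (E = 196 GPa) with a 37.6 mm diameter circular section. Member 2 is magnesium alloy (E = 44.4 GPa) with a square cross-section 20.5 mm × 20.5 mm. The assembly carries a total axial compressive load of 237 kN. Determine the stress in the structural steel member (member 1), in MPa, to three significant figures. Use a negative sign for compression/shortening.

A_1 = 1110 mm².
A_2 = 420.2 mm².
Equal strain + equilibrium ⇒ each member carries load in proportion to AE: A₁E₁ = 217600000 N, A₂E₂ = 18660000 N, ΣAE = 236300000 N.
σ₁ = P·E₁/ΣAE = -237000·196000/236300000 = -196.6 MPa.

-197 MPa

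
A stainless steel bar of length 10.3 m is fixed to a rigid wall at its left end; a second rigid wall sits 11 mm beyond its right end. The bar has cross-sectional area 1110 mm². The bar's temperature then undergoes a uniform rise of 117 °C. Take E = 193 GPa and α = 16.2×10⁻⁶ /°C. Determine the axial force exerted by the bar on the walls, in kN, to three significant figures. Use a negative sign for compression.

Free thermal expansion αLΔT = 16.2e-6 · 10300 · 117 = 19.52 mm.
The walls engage after the gap closes; constrained expansion = 19.52 − 11 = 8.523 mm.
The walls impose strain ε = −(8.523)/10300 = -8.2744e-04; σ = Eε = 193000 · -8.2744e-04 = -159.7 MPa.
Wall reaction R = σ·A = -159.7·1110 = -177300 N = -177.3 kN.

-177 kN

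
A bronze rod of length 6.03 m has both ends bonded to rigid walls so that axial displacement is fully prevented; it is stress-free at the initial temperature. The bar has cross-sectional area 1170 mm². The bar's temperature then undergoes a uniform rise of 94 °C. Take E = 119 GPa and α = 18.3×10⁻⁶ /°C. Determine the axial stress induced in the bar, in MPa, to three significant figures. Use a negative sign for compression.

Free thermal expansion αLΔT = 18.3e-6 · 6030 · 94 = 10.37 mm.
The walls impose strain ε = −(10.37)/6030 = -1.7202e-03; σ = Eε = 119000 · -1.7202e-03 = -204.7 MPa.

-205 MPa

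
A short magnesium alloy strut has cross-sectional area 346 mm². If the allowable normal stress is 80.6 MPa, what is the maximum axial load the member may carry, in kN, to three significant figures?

P_max = σ_allow · A = 80.6 · 346 = 27890 N = 27.89 kN.

27.9 kN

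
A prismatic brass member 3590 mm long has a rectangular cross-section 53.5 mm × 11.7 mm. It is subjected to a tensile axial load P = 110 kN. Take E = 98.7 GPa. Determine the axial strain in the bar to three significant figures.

A = 625.9 mm².
σ = N/A = 175.7 MPa; ε = σ/E = 175.7/98700 = 1.780e-03.

0.00178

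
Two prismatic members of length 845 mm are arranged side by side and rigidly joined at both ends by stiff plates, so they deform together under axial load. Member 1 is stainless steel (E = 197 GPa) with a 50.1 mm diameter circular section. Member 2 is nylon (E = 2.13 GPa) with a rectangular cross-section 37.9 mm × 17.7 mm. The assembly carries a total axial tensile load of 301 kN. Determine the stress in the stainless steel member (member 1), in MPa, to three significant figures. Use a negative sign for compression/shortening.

A_1 = 1971 mm².
A_2 = 670.8 mm².
Equal strain + equilibrium ⇒ each member carries load in proportion to AE: A₁E₁ = 388400000 N, A₂E₂ = 1429000 N, ΣAE = 389800000 N.
σ₁ = P·E₁/ΣAE = 301000·197000/389800000 = 152.1 MPa.

152 MPa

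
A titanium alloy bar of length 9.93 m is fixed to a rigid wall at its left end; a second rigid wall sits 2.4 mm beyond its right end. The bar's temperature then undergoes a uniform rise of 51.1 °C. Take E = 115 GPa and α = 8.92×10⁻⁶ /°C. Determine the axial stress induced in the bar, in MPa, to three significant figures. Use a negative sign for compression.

Free thermal expansion αLΔT = 8.92e-6 · 9930 · 51.1 = 4.526 mm.
The walls engage after the gap closes; constrained expansion = 4.526 − 2.4 = 2.126 mm.
The walls impose strain ε = −(2.126)/9930 = -2.1412e-04; σ = Eε = 115000 · -2.1412e-04 = -24.62 MPa.

-24.6 MPa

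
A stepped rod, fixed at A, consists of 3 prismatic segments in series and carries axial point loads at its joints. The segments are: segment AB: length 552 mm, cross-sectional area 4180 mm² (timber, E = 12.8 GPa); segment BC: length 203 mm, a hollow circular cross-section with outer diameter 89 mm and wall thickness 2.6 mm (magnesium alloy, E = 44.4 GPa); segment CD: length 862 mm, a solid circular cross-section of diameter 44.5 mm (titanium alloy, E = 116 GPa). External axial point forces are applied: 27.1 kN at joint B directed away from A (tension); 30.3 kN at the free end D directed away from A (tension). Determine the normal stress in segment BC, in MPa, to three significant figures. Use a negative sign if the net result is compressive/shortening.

42.9 MPa

Internal axial forces (sectioning from the free end, tension +): N_CD = 30.3 kN, N_BC = 30.3 kN, N_AB = 57.4 kN.
A_BC = 705.7 mm².
σ_BC = N_BC/A_BC = 30300/705.7 = 42.93 MPa.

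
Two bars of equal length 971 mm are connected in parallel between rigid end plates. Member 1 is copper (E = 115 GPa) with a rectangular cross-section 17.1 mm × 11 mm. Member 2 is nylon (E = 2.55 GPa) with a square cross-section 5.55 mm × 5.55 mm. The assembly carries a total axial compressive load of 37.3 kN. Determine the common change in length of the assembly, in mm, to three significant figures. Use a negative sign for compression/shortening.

A_1 = 188.1 mm².
A_2 = 30.8 mm².
Equal strain + equilibrium ⇒ each member carries load in proportion to AE: A₁E₁ = 21630000 N, A₂E₂ = 78550 N, ΣAE = 21710000 N.
δ = PL/ΣAE = -37300·971/21710000 = -1.668 mm.

-1.67 mm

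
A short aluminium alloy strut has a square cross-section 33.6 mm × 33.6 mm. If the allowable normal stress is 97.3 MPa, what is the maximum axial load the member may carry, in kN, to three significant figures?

A = 1129 mm².
P_max = σ_allow · A = 97.3 · 1129 = 109800 N = 109.8 kN.

110 kN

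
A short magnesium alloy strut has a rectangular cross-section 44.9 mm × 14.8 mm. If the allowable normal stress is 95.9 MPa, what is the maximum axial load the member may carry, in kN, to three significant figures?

63.7 kN

A = 664.5 mm².
P_max = σ_allow · A = 95.9 · 664.5 = 63730 N = 63.73 kN.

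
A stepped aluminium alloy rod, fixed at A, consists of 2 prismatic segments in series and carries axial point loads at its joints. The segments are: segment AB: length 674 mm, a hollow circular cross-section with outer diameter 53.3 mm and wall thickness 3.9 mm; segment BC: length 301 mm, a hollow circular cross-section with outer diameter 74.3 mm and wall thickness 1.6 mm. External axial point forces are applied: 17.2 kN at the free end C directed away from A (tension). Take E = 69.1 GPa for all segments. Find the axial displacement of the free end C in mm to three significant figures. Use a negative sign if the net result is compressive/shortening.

Internal axial forces (sectioning from the free end, tension +): N_BC = 17.2 kN, N_AB = 17.2 kN.
A_AB = 605.3 mm².
A_BC = 365.4 mm².
δ_AB = 17200·674/(605.3·69100) = 0.2772 mm
δ_BC = 17200·301/(365.4·69100) = 0.205 mm
δ = Σδ_i = 0.4822 mm.

0.482 mm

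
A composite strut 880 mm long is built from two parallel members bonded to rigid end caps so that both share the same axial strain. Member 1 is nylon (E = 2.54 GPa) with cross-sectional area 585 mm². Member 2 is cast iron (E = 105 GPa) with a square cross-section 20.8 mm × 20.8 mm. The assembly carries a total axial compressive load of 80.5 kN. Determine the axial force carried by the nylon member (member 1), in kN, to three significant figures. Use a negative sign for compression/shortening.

-2.55 kN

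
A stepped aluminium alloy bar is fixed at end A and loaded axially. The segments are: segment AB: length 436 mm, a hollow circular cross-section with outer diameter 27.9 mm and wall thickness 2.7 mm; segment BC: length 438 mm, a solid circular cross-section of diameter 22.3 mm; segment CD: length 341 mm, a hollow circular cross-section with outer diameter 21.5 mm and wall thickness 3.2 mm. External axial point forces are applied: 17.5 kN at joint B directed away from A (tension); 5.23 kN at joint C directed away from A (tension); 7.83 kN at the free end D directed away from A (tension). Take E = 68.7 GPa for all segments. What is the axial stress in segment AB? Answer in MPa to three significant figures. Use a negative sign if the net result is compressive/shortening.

143 MPa

Internal axial forces (sectioning from the free end, tension +): N_CD = 7.83 kN, N_BC = 13.06 kN, N_AB = 30.56 kN.
A_AB = 213.8 mm².
σ_AB = N_AB/A_AB = 30560/213.8 = 143 MPa.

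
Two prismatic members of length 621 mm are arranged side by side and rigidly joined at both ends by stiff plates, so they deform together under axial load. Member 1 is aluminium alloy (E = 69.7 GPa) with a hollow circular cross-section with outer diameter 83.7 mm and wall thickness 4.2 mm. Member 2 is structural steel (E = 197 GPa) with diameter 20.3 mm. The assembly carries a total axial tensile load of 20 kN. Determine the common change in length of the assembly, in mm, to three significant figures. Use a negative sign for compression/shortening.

A_1 = 1049 mm².
A_2 = 323.7 mm².
Equal strain + equilibrium ⇒ each member carries load in proportion to AE: A₁E₁ = 73110000 N, A₂E₂ = 63760000 N, ΣAE = 136900000 N.
δ = PL/ΣAE = 20000·621/136900000 = 0.09074 mm.

0.0907 mm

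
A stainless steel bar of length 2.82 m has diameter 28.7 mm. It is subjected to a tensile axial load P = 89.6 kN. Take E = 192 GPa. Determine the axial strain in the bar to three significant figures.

A = 646.9 mm².
σ = N/A = 138.5 MPa; ε = σ/E = 138.5/192000 = 7.214e-04.

7.21e-04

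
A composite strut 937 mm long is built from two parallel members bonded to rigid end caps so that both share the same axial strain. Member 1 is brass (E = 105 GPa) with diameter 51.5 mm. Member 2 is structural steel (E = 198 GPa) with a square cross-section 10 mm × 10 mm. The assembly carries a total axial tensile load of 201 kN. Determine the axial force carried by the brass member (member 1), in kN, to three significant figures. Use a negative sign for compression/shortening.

184 kN

A_1 = 2083 mm².
A_2 = 100 mm².
Equal strain + equilibrium ⇒ each member carries load in proportion to AE: A₁E₁ = 218700000 N, A₂E₂ = 19800000 N, ΣAE = 238500000 N.
F₁ = P·A₁E₁/ΣAE = 201000·218700000/238500000 = 184300 N.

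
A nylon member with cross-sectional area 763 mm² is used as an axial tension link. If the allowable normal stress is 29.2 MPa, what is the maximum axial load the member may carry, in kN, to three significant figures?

P_max = σ_allow · A = 29.2 · 763 = 22280 N = 22.28 kN.

22.3 kN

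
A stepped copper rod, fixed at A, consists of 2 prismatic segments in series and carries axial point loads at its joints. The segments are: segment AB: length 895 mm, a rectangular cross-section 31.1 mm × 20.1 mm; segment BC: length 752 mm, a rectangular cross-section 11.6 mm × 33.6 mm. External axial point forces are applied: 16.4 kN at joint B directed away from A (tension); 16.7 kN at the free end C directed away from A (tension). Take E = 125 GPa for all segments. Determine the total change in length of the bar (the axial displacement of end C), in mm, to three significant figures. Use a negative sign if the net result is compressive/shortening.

0.637 mm

Internal axial forces (sectioning from the free end, tension +): N_BC = 16.7 kN, N_AB = 33.1 kN.
A_AB = 625.1 mm².
A_BC = 389.8 mm².
δ_AB = 33100·895/(625.1·125000) = 0.3791 mm
δ_BC = 16700·752/(389.8·125000) = 0.2578 mm
δ = Σδ_i = 0.6369 mm.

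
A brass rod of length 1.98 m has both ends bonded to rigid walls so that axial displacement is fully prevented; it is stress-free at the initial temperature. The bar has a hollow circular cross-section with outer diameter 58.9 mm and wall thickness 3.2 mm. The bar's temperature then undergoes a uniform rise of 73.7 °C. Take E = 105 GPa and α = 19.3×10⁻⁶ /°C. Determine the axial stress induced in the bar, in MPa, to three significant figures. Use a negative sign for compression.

-149 MPa

Free thermal expansion αLΔT = 19.3e-6 · 1980 · 73.7 = 2.816 mm.
The walls impose strain ε = −(2.816)/1980 = -1.4224e-03; σ = Eε = 105000 · -1.4224e-03 = -149.4 MPa.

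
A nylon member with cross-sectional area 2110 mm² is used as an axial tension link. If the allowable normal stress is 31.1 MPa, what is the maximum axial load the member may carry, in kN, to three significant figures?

65.6 kN

P_max = σ_allow · A = 31.1 · 2110 = 65620 N = 65.62 kN.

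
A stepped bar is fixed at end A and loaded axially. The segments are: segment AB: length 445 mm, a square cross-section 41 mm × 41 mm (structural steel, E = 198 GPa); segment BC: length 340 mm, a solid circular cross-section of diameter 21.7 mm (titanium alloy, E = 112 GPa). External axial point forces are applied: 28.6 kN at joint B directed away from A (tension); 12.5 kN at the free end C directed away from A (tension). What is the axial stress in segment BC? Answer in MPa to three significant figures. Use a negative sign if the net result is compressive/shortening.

33.8 MPa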